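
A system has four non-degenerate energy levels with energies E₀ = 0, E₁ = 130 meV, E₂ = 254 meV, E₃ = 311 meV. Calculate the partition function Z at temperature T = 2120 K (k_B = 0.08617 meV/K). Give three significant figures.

k_BT = 0.08617 × 2120 K = 182.68 meV.
Eᵢ/kT = 0, 0.71163, 1.3904, 1.7024.
Z = Σ e^(−Eᵢ/kT) = e^(−0) + e^(−0.71163) + e^(−1.3904) + e^(−1.7024) = 1.0000 + 0.49084 + 0.24898 + 0.18225 = 1.9221.

Z = 1.92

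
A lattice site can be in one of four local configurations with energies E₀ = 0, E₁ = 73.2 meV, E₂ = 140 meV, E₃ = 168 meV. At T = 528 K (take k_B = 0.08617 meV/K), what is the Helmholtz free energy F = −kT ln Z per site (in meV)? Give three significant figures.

-10.9 meV

k_BT = 0.08617 × 528 K = 45.498 meV.
Eᵢ/kT = 0, 1.6089, 3.0771, 3.6925.
Z = Σ e^(−Eᵢ/kT) = e^(−0) + e^(−1.6089) + e^(−3.0771) + e^(−3.6925) = 1.0000 + 0.20011 + 0.046093 + 0.024910 = 1.2711.
F = −kT ln Z = −45.498 × ln(1.2711) = −45.498 × 0.23988 = -10.9 meV.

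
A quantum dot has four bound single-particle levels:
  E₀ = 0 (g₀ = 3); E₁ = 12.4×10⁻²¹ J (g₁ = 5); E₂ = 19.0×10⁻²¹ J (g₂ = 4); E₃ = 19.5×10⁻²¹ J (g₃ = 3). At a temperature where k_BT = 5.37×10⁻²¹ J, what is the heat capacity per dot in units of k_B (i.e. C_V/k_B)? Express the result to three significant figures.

Eᵢ/kT = 0, 2.3091, 3.5382, 3.6313.
Z = Σ gᵢe^(−Eᵢ/kT) = 3·e^(−0) + 5·e^(−2.3091) + 4·e^(−3.5382) + 3·e^(−3.6313) = 3.0000 + 0.49675 + 0.11626 + 0.079445 = 3.6925.
⟨E⟩ = 2.6859, ⟨E²⟩ = 40.233.
C_V/k_B = (⟨E²⟩ − ⟨E⟩²)/(kT)² = (40.233 − 7.2141)/28.837 = 1.15.

1.15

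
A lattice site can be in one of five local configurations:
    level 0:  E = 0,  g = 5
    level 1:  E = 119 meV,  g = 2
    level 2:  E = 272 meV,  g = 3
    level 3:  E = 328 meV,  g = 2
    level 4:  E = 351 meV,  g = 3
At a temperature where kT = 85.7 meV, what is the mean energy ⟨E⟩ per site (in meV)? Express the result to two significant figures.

22 meV

Eᵢ/kT = 0, 1.389, 3.174, 3.827, 4.096.
Z = Σ gᵢe^(−Eᵢ/kT) = 5·e^(−0) + 2·e^(−1.389) + 3·e^(−3.174) + 2·e^(−3.827) + 3·e^(−4.096) = 5.000 + 0.4986 + 0.1255 + 0.04355 + 0.04992 = 5.718.
⟨E⟩ = Σ Eᵢ gᵢe^(−Eᵢ/kT) / Z = (0·5.000 + 119·0.4986 + 272·0.1255 + 328·0.04355 + 351·0.04992) / 5.718 = 22 meV.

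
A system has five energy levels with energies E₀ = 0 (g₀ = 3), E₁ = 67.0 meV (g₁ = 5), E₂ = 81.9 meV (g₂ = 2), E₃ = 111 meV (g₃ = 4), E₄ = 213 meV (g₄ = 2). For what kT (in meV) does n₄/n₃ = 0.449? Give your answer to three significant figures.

n₄/n₃ = (g₄/g₃) exp[−(E₄−E₃)/kT] = 0.449.
⇒ (E₄−E₃)/kT = ln((2/4)/0.449) = ln(1.1136) = 0.10760.
kT = 102 meV / 0.10760 = 948 meV.

948 meV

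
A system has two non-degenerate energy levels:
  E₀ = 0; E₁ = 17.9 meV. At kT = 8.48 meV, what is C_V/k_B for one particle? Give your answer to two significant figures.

0.43

Eᵢ/kT = 0, 2.111.
Z = Σ e^(−Eᵢ/kT) = e^(−0) + e^(−2.111) = 1.000 + 0.1211 = 1.121.
⟨E⟩ = 1.934 meV, ⟨E²⟩ = 34.61 meV².
C_V/k_B = (⟨E²⟩ − ⟨E⟩²)/(kT)² = (34.61 − 3.740)/71.91 = 0.43.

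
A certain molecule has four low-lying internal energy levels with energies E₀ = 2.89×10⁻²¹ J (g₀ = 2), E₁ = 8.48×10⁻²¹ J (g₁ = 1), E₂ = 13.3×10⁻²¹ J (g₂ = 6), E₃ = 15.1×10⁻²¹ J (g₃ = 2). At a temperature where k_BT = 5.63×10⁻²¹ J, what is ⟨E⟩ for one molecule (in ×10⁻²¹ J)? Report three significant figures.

7.04 ×10⁻²¹ J

Eᵢ/kT = 0.51332, 1.5062, 2.3623, 2.6821.
Z = Σ gᵢe^(−Eᵢ/kT) = 2·e^(−0.51332) + 1·e^(−1.5062) + 6·e^(−2.3623) + 2·e^(−2.6821) = 1.1970 + 0.22175 + 0.56522 + 0.13684 = 2.1208.
⟨E⟩ = Σ Eᵢ gᵢe^(−Eᵢ/kT) / Z = (2.89·1.1970 + 8.48·0.22175 + 13.3·0.56522 + 15.1·0.13684) / 2.1208 = 7.04 ×10⁻²¹ J.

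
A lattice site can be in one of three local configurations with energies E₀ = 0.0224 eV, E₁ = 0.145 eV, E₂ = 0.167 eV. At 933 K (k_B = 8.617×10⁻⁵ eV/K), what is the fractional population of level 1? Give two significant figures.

k_BT = 8.617×10⁻⁵ × 933 K = 0.08040 eV.
Eᵢ/kT = 0.2786, 1.803, 2.077.
Z = Σ e^(−Eᵢ/kT) = e^(−0.2786) + e^(−1.803) + e^(−2.077) = 0.7568 + 0.1648 + 0.1253 = 1.047.
P₁ = e^(−E₁/kT) / Z = 0.1648/1.047 = 0.16.

0.16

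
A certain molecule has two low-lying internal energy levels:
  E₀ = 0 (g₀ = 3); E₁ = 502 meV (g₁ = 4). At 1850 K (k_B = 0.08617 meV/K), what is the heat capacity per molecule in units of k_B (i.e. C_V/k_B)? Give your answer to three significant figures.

0.507

k_BT = 0.08617 × 1850 K = 159.41 meV.
Eᵢ/kT = 0, 3.1491.
Z = Σ gᵢe^(−Eᵢ/kT) = 3·e^(−0) + 4·e^(−3.1491) = 3.0000 + 0.17156 = 3.1716.
⟨E⟩ = 27.154 meV, ⟨E²⟩ = 13632 meV².
C_V/k_B = (⟨E²⟩ − ⟨E⟩²)/(kT)² = (13632 − 737.34)/25412 = 0.507.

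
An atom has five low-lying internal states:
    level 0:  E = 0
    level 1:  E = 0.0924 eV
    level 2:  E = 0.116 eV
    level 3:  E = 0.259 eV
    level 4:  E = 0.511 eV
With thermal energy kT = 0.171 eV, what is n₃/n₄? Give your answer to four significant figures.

n₃/n₄ = exp[−(E₃−E₄)/kT] = exp(−(-0.252 eV)/(0.171 eV)) = exp(1.47368) = 4.365.

4.365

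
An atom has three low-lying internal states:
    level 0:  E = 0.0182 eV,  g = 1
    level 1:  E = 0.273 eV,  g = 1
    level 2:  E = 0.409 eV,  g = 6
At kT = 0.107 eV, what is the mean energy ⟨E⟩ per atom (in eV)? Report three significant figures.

0.0858 eV

Eᵢ/kT = 0.17009, 2.5514, 3.8224.
Z = Σ gᵢe^(−Eᵢ/kT) = 1·e^(−0.17009) + 1·e^(−2.5514) + 6·e^(−3.8224) = 0.84359 + 0.077972 + 0.13125 = 1.0528.
⟨E⟩ = Σ Eᵢ gᵢe^(−Eᵢ/kT) / Z = (0.0182·0.84359 + 0.273·0.077972 + 0.409·0.13125) / 1.0528 = 0.0858 eV.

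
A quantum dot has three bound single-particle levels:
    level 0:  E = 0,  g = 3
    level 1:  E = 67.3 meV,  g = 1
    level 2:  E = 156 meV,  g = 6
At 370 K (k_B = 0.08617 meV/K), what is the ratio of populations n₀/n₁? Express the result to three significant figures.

24.8

k_BT = 0.08617 × 370 K = 31.883 meV.
n₀/n₁ = (g₀/g₁) exp[−(E₀−E₁)/kT] = (3/1) × exp(−(-67.3 meV)/(31.883 meV)) = (3/1) × exp(2.1108) = 24.8.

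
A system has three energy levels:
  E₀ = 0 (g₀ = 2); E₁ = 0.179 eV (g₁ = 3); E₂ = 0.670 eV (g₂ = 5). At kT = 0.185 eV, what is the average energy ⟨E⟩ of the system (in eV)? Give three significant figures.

0.0897 eV

Eᵢ/kT = 0, 0.96757, 3.6216.
Z = Σ gᵢe^(−Eᵢ/kT) = 2·e^(−0) + 3·e^(−0.96757) + 5·e^(−3.6216) = 2.0000 + 1.1400 + 0.13370 = 3.2737.
⟨E⟩ = Σ Eᵢ gᵢe^(−Eᵢ/kT) / Z = (0·2.0000 + 0.179·1.1400 + 0.670·0.13370) / 3.2737 = 0.0897 eV.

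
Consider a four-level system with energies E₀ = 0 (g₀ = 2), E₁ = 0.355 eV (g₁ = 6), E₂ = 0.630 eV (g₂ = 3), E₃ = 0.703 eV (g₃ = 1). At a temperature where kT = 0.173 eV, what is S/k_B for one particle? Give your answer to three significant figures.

Eᵢ/kT = 0, 2.0520, 3.6416, 4.0636.
Z = Σ gᵢe^(−Eᵢ/kT) = 2·e^(−0) + 6·e^(−2.0520) + 3·e^(−3.6416) + 1·e^(−4.0636) = 2.0000 + 0.77087 + 0.078631 + 0.017187 = 2.8667.
⟨E⟩ = Σ EᵢPᵢ = 0.11696 eV.
S/k_B = ln Z + ⟨E⟩/kT = ln(2.8667) + 0.11696/0.173 = 1.0532 + 0.67607 = 1.73.

1.73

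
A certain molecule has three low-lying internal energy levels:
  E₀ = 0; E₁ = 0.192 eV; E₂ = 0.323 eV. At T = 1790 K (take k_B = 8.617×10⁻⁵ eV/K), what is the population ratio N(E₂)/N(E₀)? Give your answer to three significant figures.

k_BT = 8.617×10⁻⁵ × 1790 K = 0.15424 eV.
n₂/n₀ = exp[−(E₂−E₀)/kT] = exp(−(0.323 eV)/(0.15424 eV)) = exp(-2.0941) = 0.123.

0.123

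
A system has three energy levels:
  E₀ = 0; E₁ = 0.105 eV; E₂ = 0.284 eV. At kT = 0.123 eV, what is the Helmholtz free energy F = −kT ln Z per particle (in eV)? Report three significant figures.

Eᵢ/kT = 0, 0.85366, 2.3089.
Z = Σ e^(−Eᵢ/kT) = e^(−0) + e^(−0.85366) + e^(−2.3089) = 1.0000 + 0.42585 + 0.099370 = 1.5252.
F = −kT ln Z = −0.123 × ln(1.5252) = −0.123 × 0.42213 = -0.0519 eV.

-0.0519 eV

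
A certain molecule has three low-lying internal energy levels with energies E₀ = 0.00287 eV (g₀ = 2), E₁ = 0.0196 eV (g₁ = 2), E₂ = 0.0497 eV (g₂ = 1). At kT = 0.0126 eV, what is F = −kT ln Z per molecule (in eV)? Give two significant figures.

-0.0089 eV

Eᵢ/kT = 0.2278, 1.556, 3.944.
Z = Σ gᵢe^(−Eᵢ/kT) = 2·e^(−0.2278) + 2·e^(−1.556) + 1·e^(−3.944) = 1.593 + 0.4220 + 0.01937 = 2.034.
F = −kT ln Z = −0.0126 × ln(2.034) = −0.0126 × 0.7100 = -0.0089 eV.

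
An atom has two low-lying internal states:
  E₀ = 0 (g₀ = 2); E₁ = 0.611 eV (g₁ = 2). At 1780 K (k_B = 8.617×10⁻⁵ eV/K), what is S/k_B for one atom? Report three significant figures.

k_BT = 8.617×10⁻⁵ × 1780 K = 0.15338 eV.
Eᵢ/kT = 0, 3.9836.
Z = Σ gᵢe^(−Eᵢ/kT) = 2·e^(−0) + 2·e^(−3.9836) = 2.0000 + 0.037237 = 2.0372.
⟨E⟩ = Σ EᵢPᵢ = 0.011168 eV.
S/k_B = ln Z + ⟨E⟩/kT = ln(2.0372) + 0.011168/0.15338 = 0.71158 + 0.072813 = 0.784.

0.784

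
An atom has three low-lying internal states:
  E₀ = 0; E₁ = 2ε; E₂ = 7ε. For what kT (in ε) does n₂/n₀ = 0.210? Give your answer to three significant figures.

4.49 ε

n₂/n₀ = exp[−(E₂−E₀)/kT] = 0.210.
⇒ (E₂−E₀)/kT = ln(1/0.210) = ln(4.7619) = 1.5606.
kT = 7ε / 1.5606 = 4.49 ε.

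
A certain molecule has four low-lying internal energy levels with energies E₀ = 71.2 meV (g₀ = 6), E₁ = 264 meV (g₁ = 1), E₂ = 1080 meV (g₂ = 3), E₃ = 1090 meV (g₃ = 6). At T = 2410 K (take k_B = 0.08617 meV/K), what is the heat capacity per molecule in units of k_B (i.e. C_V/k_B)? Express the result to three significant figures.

k_BT = 0.08617 × 2410 K = 207.67 meV.
Eᵢ/kT = 0.34285, 1.2712, 5.2006, 5.2487.
Z = Σ gᵢe^(−Eᵢ/kT) = 6·e^(−0.34285) + 1·e^(−1.2712) + 3·e^(−5.2006) + 6·e^(−5.2487) = 4.2585 + 0.28049 + 0.016540 + 0.031526 = 4.5871.
⟨E⟩ = 93.628 meV, ⟨E²⟩ = 21339 meV².
C_V/k_B = (⟨E²⟩ − ⟨E⟩²)/(kT)² = (21339 − 8766.2)/43127 = 0.292.

0.292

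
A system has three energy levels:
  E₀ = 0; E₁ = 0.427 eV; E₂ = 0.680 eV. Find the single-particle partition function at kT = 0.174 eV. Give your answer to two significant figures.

Eᵢ/kT = 0, 2.454, 3.908.
Z = Σ e^(−Eᵢ/kT) = e^(−0) + e^(−2.454) + e^(−3.908) = 1.000 + 0.08595 + 0.02008 = 1.106.

Z = 1.1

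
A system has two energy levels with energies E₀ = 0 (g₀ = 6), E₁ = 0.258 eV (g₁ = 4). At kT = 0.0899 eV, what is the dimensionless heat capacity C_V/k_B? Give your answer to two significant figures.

0.29

Eᵢ/kT = 0, 2.870.
Z = Σ gᵢe^(−Eᵢ/kT) = 6·e^(−0) + 4·e^(−2.870) = 6.000 + 0.2268 = 6.227.
⟨E⟩ = 0.009397 eV, ⟨E²⟩ = 0.002424 eV².
C_V/k_B = (⟨E²⟩ − ⟨E⟩²)/(kT)² = (0.002424 − 0.00008830)/0.008082 = 0.29.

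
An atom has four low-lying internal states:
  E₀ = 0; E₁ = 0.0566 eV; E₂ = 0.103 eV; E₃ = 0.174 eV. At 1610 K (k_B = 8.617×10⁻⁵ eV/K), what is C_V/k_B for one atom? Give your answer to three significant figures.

0.175

k_BT = 8.617×10⁻⁵ × 1610 K = 0.13873 eV.
Eᵢ/kT = 0, 0.40799, 0.74245, 1.2542.
Z = Σ e^(−Eᵢ/kT) = e^(−0) + e^(−0.40799) + e^(−0.74245) + e^(−1.2542) = 1.0000 + 0.66499 + 0.47595 + 0.28530 = 2.4262.
⟨E⟩ = 0.056180 eV, ⟨E²⟩ = 0.0065194 eV².
C_V/k_B = (⟨E²⟩ − ⟨E⟩²)/(kT)² = (0.0065194 − 0.0031562)/0.019246 = 0.175.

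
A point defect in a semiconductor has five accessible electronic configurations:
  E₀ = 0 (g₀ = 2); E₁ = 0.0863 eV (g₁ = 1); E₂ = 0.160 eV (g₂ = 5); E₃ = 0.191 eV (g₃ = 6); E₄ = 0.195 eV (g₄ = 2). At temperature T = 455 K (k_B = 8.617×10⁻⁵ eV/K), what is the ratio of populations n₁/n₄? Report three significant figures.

k_BT = 8.617×10⁻⁵ × 455 K = 0.039207 eV.
n₁/n₄ = (g₁/g₄) exp[−(E₁−E₄)/kT] = (1/2) × exp(−(-0.1087 eV)/(0.039207 eV)) = (1/2) × exp(2.7725) = 8.00.

8.00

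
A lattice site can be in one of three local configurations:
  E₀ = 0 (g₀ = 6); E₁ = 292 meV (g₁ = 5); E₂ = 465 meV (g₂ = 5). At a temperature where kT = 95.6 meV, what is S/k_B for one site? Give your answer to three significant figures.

1.98

Eᵢ/kT = 0, 3.0544, 4.8640.
Z = Σ gᵢe^(−Eᵢ/kT) = 6·e^(−0) + 5·e^(−3.0544) + 5·e^(−4.8640) = 6.0000 + 0.23576 + 0.038598 = 6.2744.
⟨E⟩ = Σ EᵢPᵢ = 13.832 meV.
S/k_B = ln Z + ⟨E⟩/kT = ln(6.2744) + 13.832/95.6 = 1.8365 + 0.14469 = 1.98.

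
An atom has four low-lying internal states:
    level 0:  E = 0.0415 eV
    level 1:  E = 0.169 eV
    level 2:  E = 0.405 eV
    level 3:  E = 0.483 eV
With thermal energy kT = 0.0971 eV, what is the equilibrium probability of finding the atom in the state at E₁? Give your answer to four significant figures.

0.2064

Eᵢ/kT = 0.427394, 1.74047, 4.17096, 4.97425.
Z = Σ e^(−Eᵢ/kT) = e^(−0.427394) + e^(−1.74047) + e^(−4.17096) + e^(−4.97425) = 0.652207 + 0.175438 + 0.0154374 + 0.00691370 = 0.849996.
P₁ = e^(−E₁/kT) / Z = 0.175438/0.849996 = 0.2064.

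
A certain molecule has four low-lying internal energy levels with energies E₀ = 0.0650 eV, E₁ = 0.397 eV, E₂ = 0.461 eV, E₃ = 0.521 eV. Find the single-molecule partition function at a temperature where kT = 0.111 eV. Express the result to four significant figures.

Eᵢ/kT = 0.585586, 3.57658, 4.15315, 4.69369.
Z = Σ e^(−Eᵢ/kT) = e^(−0.585586) + e^(−3.57658) + e^(−4.15315) + e^(−4.69369) = 0.556779 + 0.0279712 + 0.0157148 + 0.00915285 = 0.609618.

Z = 0.6096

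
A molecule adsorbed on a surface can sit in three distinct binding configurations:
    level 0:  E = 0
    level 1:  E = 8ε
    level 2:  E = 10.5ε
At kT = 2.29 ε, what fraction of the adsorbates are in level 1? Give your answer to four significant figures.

Eᵢ/kT = 0, 3.49345, 4.58515.
Z = Σ e^(−Eᵢ/kT) = e^(−0) + e^(−3.49345) + e^(−4.58515) = 1.00000 + 0.0303958 + 0.0102022 = 1.04060.
P₁ = e^(−E₁/kT) / Z = 0.0303958/1.04060 = 0.02921.

0.02921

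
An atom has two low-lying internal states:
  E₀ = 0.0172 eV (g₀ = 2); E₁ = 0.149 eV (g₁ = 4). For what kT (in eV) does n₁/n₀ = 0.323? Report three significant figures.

n₁/n₀ = (g₁/g₀) exp[−(E₁−E₀)/kT] = 0.323.
⇒ (E₁−E₀)/kT = ln((4/2)/0.323) = ln(6.1920) = 1.8233.
kT = 0.1318 eV / 1.8233 = 0.0723 eV.

0.0723 eV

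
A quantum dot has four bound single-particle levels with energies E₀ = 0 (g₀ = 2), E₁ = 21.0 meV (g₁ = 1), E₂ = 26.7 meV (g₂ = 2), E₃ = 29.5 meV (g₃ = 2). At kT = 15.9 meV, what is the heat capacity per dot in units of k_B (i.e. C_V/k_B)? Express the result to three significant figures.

0.600

Eᵢ/kT = 0, 1.3208, 1.6792, 1.8553.
Z = Σ gᵢe^(−Eᵢ/kT) = 2·e^(−0) + 1·e^(−1.3208) + 2·e^(−1.6792) + 2·e^(−1.8553) = 2.0000 + 0.26692 + 0.37305 + 0.31281 = 2.9528.
⟨E⟩ = 8.3967 meV, ⟨E²⟩ = 222.12 meV².
C_V/k_B = (⟨E²⟩ − ⟨E⟩²)/(kT)² = (222.12 − 70.505)/252.81 = 0.600.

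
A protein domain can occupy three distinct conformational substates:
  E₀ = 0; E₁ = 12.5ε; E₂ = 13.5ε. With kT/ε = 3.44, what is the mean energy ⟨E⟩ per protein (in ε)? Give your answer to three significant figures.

0.571 ε

Eᵢ/kT = 0, 3.6337, 3.9244.
Z = Σ e^(−Eᵢ/kT) = e^(−0) + e^(−3.6337) + e^(−3.9244) = 1.0000 + 0.026418 + 0.019754 = 1.0462.
⟨E⟩ = Σ Eᵢ e^(−Eᵢ/kT) / Z = (0·1.0000 + 12.5·0.026418 + 13.5·0.019754) / 1.0462 = 0.571 ε.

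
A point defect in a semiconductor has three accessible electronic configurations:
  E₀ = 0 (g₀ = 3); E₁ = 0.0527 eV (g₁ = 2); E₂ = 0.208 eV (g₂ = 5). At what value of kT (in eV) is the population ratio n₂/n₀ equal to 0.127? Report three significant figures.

0.0808 eV

n₂/n₀ = (g₂/g₀) exp[−(E₂−E₀)/kT] = 0.127.
⇒ (E₂−E₀)/kT = ln((5/3)/0.127) = ln(13.123) = 2.5744.
kT = 0.208 eV / 2.5744 = 0.0808 eV.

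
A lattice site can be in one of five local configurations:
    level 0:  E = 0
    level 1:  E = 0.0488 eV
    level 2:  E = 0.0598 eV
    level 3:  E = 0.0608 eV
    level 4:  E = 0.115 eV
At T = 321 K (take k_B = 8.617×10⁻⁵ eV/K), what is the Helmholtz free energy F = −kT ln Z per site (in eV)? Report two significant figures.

-0.0096 eV

k_BT = 8.617×10⁻⁵ × 321 K = 0.02766 eV.
Eᵢ/kT = 0, 1.764, 2.162, 2.198, 4.158.
Z = Σ e^(−Eᵢ/kT) = e^(−0) + e^(−1.764) + e^(−2.162) + e^(−2.198) + e^(−4.158) = 1.000 + 0.1714 + 0.1151 + 0.1110 + 0.01564 = 1.413.
F = −kT ln Z = −0.02766 × ln(1.413) = −0.02766 × 0.3457 = -0.0096 eV.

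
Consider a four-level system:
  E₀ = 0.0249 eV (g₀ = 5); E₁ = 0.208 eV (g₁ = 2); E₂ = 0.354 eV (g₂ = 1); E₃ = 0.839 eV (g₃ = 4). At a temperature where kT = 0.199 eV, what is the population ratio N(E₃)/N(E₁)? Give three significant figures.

0.0839

n₃/n₁ = (g₃/g₁) exp[−(E₃−E₁)/kT] = (4/2) × exp(−(0.631 eV)/(0.199 eV)) = (4/2) × exp(-3.1709) = 0.0839.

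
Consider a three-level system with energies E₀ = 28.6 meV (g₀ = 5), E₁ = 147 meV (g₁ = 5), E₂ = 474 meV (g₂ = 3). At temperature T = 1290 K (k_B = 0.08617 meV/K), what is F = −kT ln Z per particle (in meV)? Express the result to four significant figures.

k_BT = 0.08617 × 1290 K = 111.159 meV.
Eᵢ/kT = 0.257289, 1.32243, 4.26416.
Z = Σ gᵢe^(−Eᵢ/kT) = 5·e^(−0.257289) + 5·e^(−1.32243) + 3·e^(−4.26416) = 3.86572 + 1.33243 + 0.0421910 = 5.24034.
F = −kT ln Z = −111.159 × ln(5.24034) = −111.159 × 1.65639 = -184.1 meV.

-184.1 meV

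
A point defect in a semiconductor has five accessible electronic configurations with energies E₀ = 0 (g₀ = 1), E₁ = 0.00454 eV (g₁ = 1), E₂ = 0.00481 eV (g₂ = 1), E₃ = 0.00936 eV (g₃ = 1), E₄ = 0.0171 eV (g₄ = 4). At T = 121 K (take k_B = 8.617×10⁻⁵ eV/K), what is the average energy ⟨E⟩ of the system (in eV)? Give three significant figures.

0.00666 eV

k_BT = 8.617×10⁻⁵ × 121 K = 0.010427 eV.
Eᵢ/kT = 0, 0.43541, 0.46130, 0.89767, 1.6400.
Z = Σ gᵢe^(−Eᵢ/kT) = 1·e^(−0) + 1·e^(−0.43541) + 1·e^(−0.46130) + 1·e^(−0.89767) + 4·e^(−1.6400) = 1.0000 + 0.64700 + 0.63046 + 0.40752 + 0.77592 = 3.4609.
⟨E⟩ = Σ Eᵢ gᵢe^(−Eᵢ/kT) / Z = (0·1.0000 + 0.00454·0.64700 + 0.00481·0.63046 + 0.00936·0.40752 + 0.0171·0.77592) / 3.4609 = 0.00666 eV.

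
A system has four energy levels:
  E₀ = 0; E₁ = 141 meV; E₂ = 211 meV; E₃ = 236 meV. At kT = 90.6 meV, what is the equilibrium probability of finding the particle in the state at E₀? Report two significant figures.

Eᵢ/kT = 0, 1.556, 2.329, 2.605.
Z = Σ e^(−Eᵢ/kT) = e^(−0) + e^(−1.556) + e^(−2.329) + e^(−2.605) = 1.000 + 0.2110 + 0.09739 + 0.07390 = 1.382.
P₀ = e^(−E₀/kT) / Z = 1.000/1.382 = 0.72.

0.72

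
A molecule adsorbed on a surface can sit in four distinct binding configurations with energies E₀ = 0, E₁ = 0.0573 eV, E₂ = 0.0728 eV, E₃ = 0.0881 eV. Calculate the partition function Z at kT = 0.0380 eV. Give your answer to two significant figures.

Z = 1.5

Eᵢ/kT = 0, 1.508, 1.916, 2.318.
Z = Σ e^(−Eᵢ/kT) = e^(−0) + e^(−1.508) + e^(−1.916) + e^(−2.318) = 1.000 + 0.2214 + 0.1472 + 0.09847 = 1.467.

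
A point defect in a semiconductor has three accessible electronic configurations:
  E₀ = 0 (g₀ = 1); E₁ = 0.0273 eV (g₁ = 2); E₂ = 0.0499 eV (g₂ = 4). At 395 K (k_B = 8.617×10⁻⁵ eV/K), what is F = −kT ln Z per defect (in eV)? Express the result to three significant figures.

-0.0353 eV

k_BT = 8.617×10⁻⁵ × 395 K = 0.034037 eV.
Eᵢ/kT = 0, 0.80207, 1.4661.
Z = Σ gᵢe^(−Eᵢ/kT) = 1·e^(−0) + 2·e^(−0.80207) + 4·e^(−1.4661) = 1.0000 + 0.89680 + 0.92330 = 2.8201.
F = −kT ln Z = −0.034037 × ln(2.8201) = −0.034037 × 1.0368 = -0.0353 eV.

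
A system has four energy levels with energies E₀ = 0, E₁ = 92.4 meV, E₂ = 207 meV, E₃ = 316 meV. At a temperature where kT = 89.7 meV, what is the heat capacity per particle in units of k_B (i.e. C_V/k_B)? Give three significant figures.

0.635

Eᵢ/kT = 0, 1.0301, 2.3077, 3.5229.
Z = Σ e^(−Eᵢ/kT) = e^(−0) + e^(−1.0301) + e^(−2.3077) + e^(−3.5229) = 1.0000 + 0.35697 + 0.099490 + 0.029514 = 1.4860.
⟨E⟩ = 42.332 meV, ⟨E²⟩ = 6903.0 meV².
C_V/k_B = (⟨E²⟩ − ⟨E⟩²)/(kT)² = (6903.0 − 1792.0)/8046.1 = 0.635.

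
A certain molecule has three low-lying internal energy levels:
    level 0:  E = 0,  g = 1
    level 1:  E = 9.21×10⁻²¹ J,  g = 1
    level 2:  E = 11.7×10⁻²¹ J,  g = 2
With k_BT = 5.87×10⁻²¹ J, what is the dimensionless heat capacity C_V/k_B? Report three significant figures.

Eᵢ/kT = 0, 1.5690, 1.9932.
Z = Σ gᵢe^(−Eᵢ/kT) = 1·e^(−0) + 1·e^(−1.5690) + 2·e^(−1.9932) = 1.0000 + 0.20825 + 0.27252 = 1.4808.
⟨E⟩ = 3.4485, ⟨E²⟩ = 37.122.
C_V/k_B = (⟨E²⟩ − ⟨E⟩²)/(kT)² = (37.122 − 11.892)/34.457 = 0.732.

0.732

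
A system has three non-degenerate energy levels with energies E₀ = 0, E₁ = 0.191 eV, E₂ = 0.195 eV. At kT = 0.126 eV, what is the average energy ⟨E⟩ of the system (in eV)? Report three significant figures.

Eᵢ/kT = 0, 1.5159, 1.5476.
Z = Σ e^(−Eᵢ/kT) = e^(−0) + e^(−1.5159) + e^(−1.5476) = 1.0000 + 0.21961 + 0.21276 = 1.4324.
⟨E⟩ = Σ Eᵢ e^(−Eᵢ/kT) / Z = (0·1.0000 + 0.191·0.21961 + 0.195·0.21276) / 1.4324 = 0.0582 eV.

0.0582 eV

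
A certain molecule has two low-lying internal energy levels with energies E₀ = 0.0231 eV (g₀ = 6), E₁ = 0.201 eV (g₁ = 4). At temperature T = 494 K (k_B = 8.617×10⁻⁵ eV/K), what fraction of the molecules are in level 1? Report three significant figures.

k_BT = 8.617×10⁻⁵ × 494 K = 0.042568 eV.
Eᵢ/kT = 0.54266, 4.7219.
Z = Σ gᵢe^(−Eᵢ/kT) = 6·e^(−0.54266) + 4·e^(−4.7219) = 3.4872 + 0.035593 = 3.5228.
P₁ = g₁ e^(−E₁/kT) / Z = 0.035593/3.5228 = 0.0101.

0.0101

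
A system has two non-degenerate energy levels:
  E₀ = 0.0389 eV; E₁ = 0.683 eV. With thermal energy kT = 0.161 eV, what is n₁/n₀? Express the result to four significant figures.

0.01830

n₁/n₀ = exp[−(E₁−E₀)/kT] = exp(−(0.6441 eV)/(0.161 eV)) = exp(-4.00062) = 0.01830.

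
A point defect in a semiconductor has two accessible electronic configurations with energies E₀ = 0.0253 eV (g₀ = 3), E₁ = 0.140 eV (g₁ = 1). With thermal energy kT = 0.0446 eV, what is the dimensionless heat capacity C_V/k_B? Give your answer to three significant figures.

0.160

Eᵢ/kT = 0.56726, 3.1390.
Z = Σ gᵢe^(−Eᵢ/kT) = 3·e^(−0.56726) + 1·e^(−3.1390) = 1.7012 + 0.043326 = 1.7445.
⟨E⟩ = 0.028149 eV, ⟨E²⟩ = 0.0011110 eV².
C_V/k_B = (⟨E²⟩ − ⟨E⟩²)/(kT)² = (0.0011110 − 0.00079237)/0.0019892 = 0.160.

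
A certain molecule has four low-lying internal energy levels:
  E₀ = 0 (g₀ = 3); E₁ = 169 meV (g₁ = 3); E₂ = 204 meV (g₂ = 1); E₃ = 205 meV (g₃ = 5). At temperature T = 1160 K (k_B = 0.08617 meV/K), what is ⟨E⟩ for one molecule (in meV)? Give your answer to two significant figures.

k_BT = 0.08617 × 1160 K = 99.96 meV.
Eᵢ/kT = 0, 1.691, 2.041, 2.051.
Z = Σ gᵢe^(−Eᵢ/kT) = 3·e^(−0) + 3·e^(−1.691) + 1·e^(−2.041) + 5·e^(−2.051) = 3.000 + 0.5530 + 0.1299 + 0.6430 = 4.326.
⟨E⟩ = Σ Eᵢ gᵢe^(−Eᵢ/kT) / Z = (0·3.000 + 169·0.5530 + 204·0.1299 + 205·0.6430) / 4.326 = 58 meV.

58 meV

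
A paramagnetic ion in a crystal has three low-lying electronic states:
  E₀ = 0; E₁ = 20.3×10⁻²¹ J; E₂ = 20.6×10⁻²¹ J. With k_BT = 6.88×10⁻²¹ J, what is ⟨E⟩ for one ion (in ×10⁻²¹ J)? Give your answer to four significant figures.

Eᵢ/kT = 0, 2.95058, 2.99419.
Z = Σ e^(−Eᵢ/kT) = e^(−0) + e^(−2.95058) + e^(−2.99419) = 1.00000 + 0.0523094 + 0.0500772 = 1.10239.
⟨E⟩ = Σ Eᵢ e^(−Eᵢ/kT) / Z = (0·1.00000 + 20.3·0.0523094 + 20.6·0.0500772) / 1.10239 = 1.899 ×10⁻²¹ J.

1.899 ×10⁻²¹ J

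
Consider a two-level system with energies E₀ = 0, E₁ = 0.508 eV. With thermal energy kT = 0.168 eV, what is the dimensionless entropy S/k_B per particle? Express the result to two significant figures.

0.19

Eᵢ/kT = 0, 3.024.
Z = Σ e^(−Eᵢ/kT) = e^(−0) + e^(−3.024) = 1.000 + 0.04861 = 1.049.
⟨E⟩ = Σ EᵢPᵢ = 0.02354 eV.
S/k_B = ln Z + ⟨E⟩/kT = ln(1.049) + 0.02354/0.168 = 0.04784 + 0.1401 = 0.19.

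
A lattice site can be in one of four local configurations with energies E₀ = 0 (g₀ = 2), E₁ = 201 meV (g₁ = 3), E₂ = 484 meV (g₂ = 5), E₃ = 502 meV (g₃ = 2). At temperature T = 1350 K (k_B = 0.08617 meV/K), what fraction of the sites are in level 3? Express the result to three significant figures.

0.0101

k_BT = 0.08617 × 1350 K = 116.33 meV.
Eᵢ/kT = 0, 1.7278, 4.1606, 4.3153.
Z = Σ gᵢe^(−Eᵢ/kT) = 2·e^(−0) + 3·e^(−1.7278) + 5·e^(−4.1606) + 2·e^(−4.3153) = 2.0000 + 0.53302 + 0.077991 + 0.026725 = 2.6377.
P₃ = g₃ e^(−E₃/kT) / Z = 0.026725/2.6377 = 0.0101.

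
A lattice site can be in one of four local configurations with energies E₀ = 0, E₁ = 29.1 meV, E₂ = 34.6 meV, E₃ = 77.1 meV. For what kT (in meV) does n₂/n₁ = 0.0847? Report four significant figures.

n₂/n₁ = exp[−(E₂−E₁)/kT] = 0.0847.
⇒ (E₂−E₁)/kT = ln(1/0.0847) = ln(11.8064) = 2.46864.
kT = 5.5 meV / 2.46864 = 2.228 meV.

2.228 meV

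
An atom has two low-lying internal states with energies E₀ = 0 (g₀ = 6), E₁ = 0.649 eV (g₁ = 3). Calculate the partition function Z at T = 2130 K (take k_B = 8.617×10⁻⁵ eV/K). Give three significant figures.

Z = 6.09

k_BT = 8.617×10⁻⁵ × 2130 K = 0.18354 eV.
Eᵢ/kT = 0, 3.5360.
Z = Σ gᵢe^(−Eᵢ/kT) = 6·e^(−0) + 3·e^(−3.5360) = 6.0000 + 0.087389 = 6.0874.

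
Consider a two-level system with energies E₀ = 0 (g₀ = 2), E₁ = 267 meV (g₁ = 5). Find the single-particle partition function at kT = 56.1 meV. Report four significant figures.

Z = 2.043

Eᵢ/kT = 0, 4.75936.
Z = Σ gᵢe^(−Eᵢ/kT) = 2·e^(−0) + 5·e^(−4.75936) = 2.00000 + 0.0428555 = 2.04286.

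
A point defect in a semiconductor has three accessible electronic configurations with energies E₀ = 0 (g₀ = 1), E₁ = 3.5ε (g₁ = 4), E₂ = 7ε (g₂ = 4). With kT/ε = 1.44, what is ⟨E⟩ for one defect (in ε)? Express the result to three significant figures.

1.05 ε

Eᵢ/kT = 0, 2.4306, 4.8611.
Z = Σ gᵢe^(−Eᵢ/kT) = 1·e^(−0) + 4·e^(−2.4306) + 4·e^(−4.8611) = 1.0000 + 0.35194 + 0.030968 = 1.3829.
⟨E⟩ = Σ Eᵢ gᵢe^(−Eᵢ/kT) / Z = (0·1.0000 + 3.5·0.35194 + 7·0.030968) / 1.3829 = 1.05 ε.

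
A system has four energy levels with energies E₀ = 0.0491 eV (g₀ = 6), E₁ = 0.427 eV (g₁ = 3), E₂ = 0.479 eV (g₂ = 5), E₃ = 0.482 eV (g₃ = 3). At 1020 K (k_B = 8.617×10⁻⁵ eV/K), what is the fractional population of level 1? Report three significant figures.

0.00668

k_BT = 8.617×10⁻⁵ × 1020 K = 0.087893 eV.
Eᵢ/kT = 0.55863, 4.8582, 5.4498, 5.4839.
Z = Σ gᵢe^(−Eᵢ/kT) = 6·e^(−0.55863) + 3·e^(−4.8582) + 5·e^(−5.4498) + 3·e^(−5.4839) = 3.4320 + 0.023293 + 0.021486 + 0.012459 = 3.4892.
P₁ = g₁ e^(−E₁/kT) / Z = 0.023293/3.4892 = 0.00668.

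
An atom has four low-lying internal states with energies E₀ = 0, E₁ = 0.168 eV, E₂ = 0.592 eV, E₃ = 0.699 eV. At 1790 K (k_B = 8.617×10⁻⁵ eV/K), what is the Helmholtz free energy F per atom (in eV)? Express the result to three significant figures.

-0.0484 eV

k_BT = 8.617×10⁻⁵ × 1790 K = 0.15424 eV.
Eᵢ/kT = 0, 1.0892, 3.8382, 4.5319.
Z = Σ e^(−Eᵢ/kT) = e^(−0) + e^(−1.0892) + e^(−3.8382) + e^(−4.5319) = 1.0000 + 0.33649 + 0.021532 + 0.010760 = 1.3688.
F = −kT ln Z = −0.15424 × ln(1.3688) = −0.15424 × 0.31393 = -0.0484 eV.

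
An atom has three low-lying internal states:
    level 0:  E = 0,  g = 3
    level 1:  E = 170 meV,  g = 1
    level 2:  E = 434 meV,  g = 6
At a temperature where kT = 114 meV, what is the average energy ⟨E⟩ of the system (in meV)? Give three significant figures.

Eᵢ/kT = 0, 1.4912, 3.8070.
Z = Σ gᵢe^(−Eᵢ/kT) = 3·e^(−0) + 1·e^(−1.4912) + 6·e^(−3.8070) = 3.0000 + 0.22510 + 0.13329 = 3.3584.
⟨E⟩ = Σ Eᵢ gᵢe^(−Eᵢ/kT) / Z = (0·3.0000 + 170·0.22510 + 434·0.13329) / 3.3584 = 28.6 meV.

28.6 meV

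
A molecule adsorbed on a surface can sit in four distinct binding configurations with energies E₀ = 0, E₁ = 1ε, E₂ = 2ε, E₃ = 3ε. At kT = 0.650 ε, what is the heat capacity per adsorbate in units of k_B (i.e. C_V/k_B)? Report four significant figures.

Eᵢ/kT = 0, 1.53846, 3.07692, 4.61538.
Z = Σ e^(−Eᵢ/kT) = e^(−0) + e^(−1.53846) + e^(−3.07692) + e^(−4.61538) = 1.00000 + 0.214712 + 0.0461010 + 0.00989842 = 1.27071.
⟨E⟩ = 0.264899 ε, ⟨E²⟩ = 0.384196 ε².
C_V/k_B = (⟨E²⟩ − ⟨E⟩²)/(kT)² = (0.384196 − 0.0701715)/0.422500 = 0.7433.

0.7433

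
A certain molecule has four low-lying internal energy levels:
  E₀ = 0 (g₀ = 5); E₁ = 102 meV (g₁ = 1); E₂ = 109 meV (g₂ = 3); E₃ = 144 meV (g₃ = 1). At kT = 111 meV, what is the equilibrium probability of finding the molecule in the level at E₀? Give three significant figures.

0.736

Eᵢ/kT = 0, 0.91892, 0.98198, 1.2973.
Z = Σ gᵢe^(−Eᵢ/kT) = 5·e^(−0) + 1·e^(−0.91892) + 3·e^(−0.98198) + 1·e^(−1.2973) = 5.0000 + 0.39895 + 1.1237 + 0.27327 = 6.7959.
P₀ = g₀ e^(−E₀/kT) / Z = 5.0000/6.7959 = 0.736.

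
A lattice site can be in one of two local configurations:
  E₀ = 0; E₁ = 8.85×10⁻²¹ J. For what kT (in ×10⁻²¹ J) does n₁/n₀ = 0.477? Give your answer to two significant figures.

n₁/n₀ = exp[−(E₁−E₀)/kT] = 0.477.
⇒ (E₁−E₀)/kT = ln(1/0.477) = ln(2.096) = 0.7400.
kT = 8.85 ×10⁻²¹ J / 0.7400 = 12 ×10⁻²¹ J.

12 ×10⁻²¹ J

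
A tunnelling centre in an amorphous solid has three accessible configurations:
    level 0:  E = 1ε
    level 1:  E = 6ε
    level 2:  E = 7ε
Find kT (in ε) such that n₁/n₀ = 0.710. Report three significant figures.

14.6 ε

n₁/n₀ = exp[−(E₁−E₀)/kT] = 0.710.
⇒ (E₁−E₀)/kT = ln(1/0.710) = ln(1.4085) = 0.34253.
kT = 5ε / 0.34253 = 14.6 ε.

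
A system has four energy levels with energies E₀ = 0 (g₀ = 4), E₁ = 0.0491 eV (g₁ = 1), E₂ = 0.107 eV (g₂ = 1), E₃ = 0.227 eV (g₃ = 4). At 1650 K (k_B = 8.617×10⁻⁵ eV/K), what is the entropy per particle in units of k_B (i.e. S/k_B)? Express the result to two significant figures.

2.1

k_BT = 8.617×10⁻⁵ × 1650 K = 0.1422 eV.
Eᵢ/kT = 0, 0.3453, 0.7525, 1.596.
Z = Σ gᵢe^(−Eᵢ/kT) = 4·e^(−0) + 1·e^(−0.3453) + 1·e^(−0.7525) + 4·e^(−1.596) = 4.000 + 0.7080 + 0.4712 + 0.8108 = 5.990.
⟨E⟩ = Σ EᵢPᵢ = 0.04495 eV.
S/k_B = ln Z + ⟨E⟩/kT = ln(5.990) + 0.04495/0.1422 = 1.790 + 0.3161 = 2.1.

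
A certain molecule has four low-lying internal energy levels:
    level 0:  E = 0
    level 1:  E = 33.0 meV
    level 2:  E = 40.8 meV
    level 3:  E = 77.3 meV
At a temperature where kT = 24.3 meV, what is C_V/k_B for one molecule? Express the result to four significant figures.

0.6702

Eᵢ/kT = 0, 1.35802, 1.67901, 3.18107.
Z = Σ e^(−Eᵢ/kT) = e^(−0) + e^(−1.35802) + e^(−1.67901) + e^(−3.18107) = 1.00000 + 0.257169 + 0.186559 + 0.0415412 = 1.48527.
⟨E⟩ = 13.0005 meV, ⟨E²⟩ = 564.767 meV².
C_V/k_B = (⟨E²⟩ − ⟨E⟩²)/(kT)² = (564.767 − 169.013)/590.490 = 0.6702.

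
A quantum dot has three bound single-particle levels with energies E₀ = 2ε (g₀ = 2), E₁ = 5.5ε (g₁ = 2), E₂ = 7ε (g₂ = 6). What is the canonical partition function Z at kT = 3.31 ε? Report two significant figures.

Eᵢ/kT = 0.6042, 1.662, 2.115.
Z = Σ gᵢe^(−Eᵢ/kT) = 2·e^(−0.6042) + 2·e^(−1.662) + 6·e^(−2.115) = 1.093 + 0.3795 + 0.7238 = 2.196.

Z = 2.2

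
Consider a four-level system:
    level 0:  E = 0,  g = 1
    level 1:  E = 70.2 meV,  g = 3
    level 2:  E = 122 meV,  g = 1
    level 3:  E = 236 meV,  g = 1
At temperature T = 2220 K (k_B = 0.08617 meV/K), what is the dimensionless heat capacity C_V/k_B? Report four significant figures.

0.1006

k_BT = 0.08617 × 2220 K = 191.297 meV.
Eᵢ/kT = 0, 0.366969, 0.637752, 1.23368.
Z = Σ gᵢe^(−Eᵢ/kT) = 1·e^(−0) + 3·e^(−0.366969) + 1·e^(−0.637752) + 1·e^(−1.23368) = 1.00000 + 2.07849 + 0.528479 + 0.291219 = 3.89819.
⟨E⟩ = 71.6004 meV, ⟨E²⟩ = 8806.27 meV².
C_V/k_B = (⟨E²⟩ − ⟨E⟩²)/(kT)² = (8806.27 − 5126.62)/36594.5 = 0.1006.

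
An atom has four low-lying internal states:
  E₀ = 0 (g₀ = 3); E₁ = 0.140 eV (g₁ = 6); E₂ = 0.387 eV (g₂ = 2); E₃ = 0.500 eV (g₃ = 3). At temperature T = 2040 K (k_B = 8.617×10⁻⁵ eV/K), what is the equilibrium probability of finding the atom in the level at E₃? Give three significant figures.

k_BT = 8.617×10⁻⁵ × 2040 K = 0.17579 eV.
Eᵢ/kT = 0, 0.79640, 2.2015, 2.8443.
Z = Σ gᵢe^(−Eᵢ/kT) = 3·e^(−0) + 6·e^(−0.79640) + 2·e^(−2.2015) + 3·e^(−2.8443) = 3.0000 + 2.7057 + 0.22127 + 0.17452 = 6.1015.
P₃ = g₃ e^(−E₃/kT) / Z = 0.17452/6.1015 = 0.0286.

0.0286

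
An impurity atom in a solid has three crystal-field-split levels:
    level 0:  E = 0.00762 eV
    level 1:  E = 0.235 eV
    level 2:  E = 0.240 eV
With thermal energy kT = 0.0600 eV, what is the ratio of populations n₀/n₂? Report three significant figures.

n₀/n₂ = exp[−(E₀−E₂)/kT] = exp(−(-0.23238 eV)/(0.0600 eV)) = exp(3.8730) = 48.1.

48.1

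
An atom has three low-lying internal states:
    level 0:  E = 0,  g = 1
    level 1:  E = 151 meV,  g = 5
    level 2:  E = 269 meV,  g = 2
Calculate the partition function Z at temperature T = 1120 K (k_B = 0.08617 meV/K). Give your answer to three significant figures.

Z = 2.17

k_BT = 0.08617 × 1120 K = 96.510 meV.
Eᵢ/kT = 0, 1.5646, 2.7873.
Z = Σ gᵢe^(−Eᵢ/kT) = 1·e^(−0) + 5·e^(−1.5646) + 2·e^(−2.7873) = 1.0000 + 1.0459 + 0.12317 = 2.1691.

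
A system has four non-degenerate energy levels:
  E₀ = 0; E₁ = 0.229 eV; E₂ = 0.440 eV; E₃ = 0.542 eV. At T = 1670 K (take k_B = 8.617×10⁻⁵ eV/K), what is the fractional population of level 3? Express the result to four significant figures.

0.01816

k_BT = 8.617×10⁻⁵ × 1670 K = 0.143904 eV.
Eᵢ/kT = 0, 1.59134, 3.05759, 3.76640.
Z = Σ e^(−Eᵢ/kT) = e^(−0) + e^(−1.59134) + e^(−3.05759) + e^(−3.76640) = 1.00000 + 0.203653 + 0.0470008 + 0.0231352 = 1.27379.
P₃ = e^(−E₃/kT) / Z = 0.0231352/1.27379 = 0.01816.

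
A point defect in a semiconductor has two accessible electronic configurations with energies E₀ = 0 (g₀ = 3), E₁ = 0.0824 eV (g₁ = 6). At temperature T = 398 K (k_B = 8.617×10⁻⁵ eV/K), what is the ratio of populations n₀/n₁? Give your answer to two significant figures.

k_BT = 8.617×10⁻⁵ × 398 K = 0.03430 eV.
n₀/n₁ = (g₀/g₁) exp[−(E₀−E₁)/kT] = (3/6) × exp(−(-0.0824 eV)/(0.03430 eV)) = (3/6) × exp(2.402) = 5.5.

5.5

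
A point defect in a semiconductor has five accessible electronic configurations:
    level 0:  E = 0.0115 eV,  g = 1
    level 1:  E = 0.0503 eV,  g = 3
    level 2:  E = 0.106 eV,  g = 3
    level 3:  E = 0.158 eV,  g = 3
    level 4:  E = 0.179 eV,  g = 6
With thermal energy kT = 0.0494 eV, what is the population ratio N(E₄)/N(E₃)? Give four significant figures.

1.307

n₄/n₃ = (g₄/g₃) exp[−(E₄−E₃)/kT] = (6/3) × exp(−(0.021 eV)/(0.0494 eV)) = (6/3) × exp(-0.425101) = 1.307.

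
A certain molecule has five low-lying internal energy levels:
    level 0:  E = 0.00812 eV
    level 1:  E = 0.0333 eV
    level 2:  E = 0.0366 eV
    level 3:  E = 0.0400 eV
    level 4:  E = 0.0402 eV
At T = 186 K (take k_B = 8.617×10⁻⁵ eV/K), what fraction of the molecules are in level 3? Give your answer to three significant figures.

0.0830

k_BT = 8.617×10⁻⁵ × 186 K = 0.016028 eV.
Eᵢ/kT = 0.50661, 2.0776, 2.2835, 2.4956, 2.5081.
Z = Σ e^(−Eᵢ/kT) = e^(−0.50661) + e^(−2.0776) + e^(−2.2835) + e^(−2.4956) + e^(−2.5081) = 0.60253 + 0.12523 + 0.10193 + 0.082447 + 0.081423 = 0.99356.
P₃ = e^(−E₃/kT) / Z = 0.082447/0.99356 = 0.0830.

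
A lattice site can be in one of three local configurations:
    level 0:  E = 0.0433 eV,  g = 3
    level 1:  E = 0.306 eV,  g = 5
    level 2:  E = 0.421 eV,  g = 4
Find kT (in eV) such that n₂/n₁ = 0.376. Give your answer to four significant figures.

0.1523 eV

n₂/n₁ = (g₂/g₁) exp[−(E₂−E₁)/kT] = 0.376.
⇒ (E₂−E₁)/kT = ln((4/5)/0.376) = ln(2.12766) = 0.755023.
kT = 0.115 eV / 0.755023 = 0.1523 eV.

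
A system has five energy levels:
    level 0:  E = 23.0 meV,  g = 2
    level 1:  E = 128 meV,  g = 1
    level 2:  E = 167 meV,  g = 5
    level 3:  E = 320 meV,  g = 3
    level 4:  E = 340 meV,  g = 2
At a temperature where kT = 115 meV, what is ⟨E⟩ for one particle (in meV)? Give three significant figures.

Eᵢ/kT = 0.20000, 1.1130, 1.4522, 2.7826, 2.9565.
Z = Σ gᵢe^(−Eᵢ/kT) = 2·e^(−0.20000) + 1·e^(−1.1130) + 5·e^(−1.4522) + 3·e^(−2.7826) + 2·e^(−2.9565) = 1.6375 + 0.32857 + 1.1703 + 0.18563 + 0.10400 = 3.4260.
⟨E⟩ = Σ Eᵢ gᵢe^(−Eᵢ/kT) / Z = (23.0·1.6375 + 128·0.32857 + 167·1.1703 + 320·0.18563 + 340·0.10400) / 3.4260 = 108 meV.

108 meV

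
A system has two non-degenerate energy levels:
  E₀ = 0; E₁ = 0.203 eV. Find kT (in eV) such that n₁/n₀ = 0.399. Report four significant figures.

0.2209 eV

n₁/n₀ = exp[−(E₁−E₀)/kT] = 0.399.
⇒ (E₁−E₀)/kT = ln(1/0.399) = ln(2.50627) = 0.918796.
kT = 0.203 eV / 0.918796 = 0.2209 eV.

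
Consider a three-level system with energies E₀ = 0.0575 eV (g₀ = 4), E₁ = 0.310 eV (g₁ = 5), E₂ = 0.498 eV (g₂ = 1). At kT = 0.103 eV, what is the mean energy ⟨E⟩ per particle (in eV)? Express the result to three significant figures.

Eᵢ/kT = 0.55825, 3.0097, 4.8350.
Z = Σ gᵢe^(−Eᵢ/kT) = 4·e^(−0.55825) + 5·e^(−3.0097) + 1·e^(−4.8350) = 2.2888 + 0.24653 + 0.0079467 = 2.5433.
⟨E⟩ = Σ Eᵢ gᵢe^(−Eᵢ/kT) / Z = (0.0575·2.2888 + 0.310·0.24653 + 0.498·0.0079467) / 2.5433 = 0.0834 eV.

0.0834 eV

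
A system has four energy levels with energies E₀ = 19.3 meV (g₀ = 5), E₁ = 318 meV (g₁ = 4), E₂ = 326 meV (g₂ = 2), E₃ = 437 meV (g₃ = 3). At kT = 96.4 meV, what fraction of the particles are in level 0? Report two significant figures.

Eᵢ/kT = 0.2002, 3.299, 3.382, 4.533.
Z = Σ gᵢe^(−Eᵢ/kT) = 5·e^(−0.2002) + 4·e^(−3.299) + 2·e^(−3.382) + 3·e^(−4.533) = 4.093 + 0.1477 + 0.06796 + 0.03225 = 4.341.
P₀ = g₀ e^(−E₀/kT) / Z = 4.093/4.341 = 0.94.

0.94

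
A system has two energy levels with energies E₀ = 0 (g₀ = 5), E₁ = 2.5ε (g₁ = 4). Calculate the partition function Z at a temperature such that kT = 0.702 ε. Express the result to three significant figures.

Eᵢ/kT = 0, 3.5613.
Z = Σ gᵢe^(−Eᵢ/kT) = 5·e^(−0) + 4·e^(−3.5613) = 5.0000 + 0.11361 = 5.1136.

Z = 5.11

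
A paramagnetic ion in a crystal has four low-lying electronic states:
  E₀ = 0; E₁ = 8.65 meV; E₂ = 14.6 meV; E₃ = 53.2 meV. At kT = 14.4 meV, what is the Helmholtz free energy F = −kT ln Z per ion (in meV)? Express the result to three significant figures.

-9.51 meV

Eᵢ/kT = 0, 0.60069, 1.0139, 3.6944.
Z = Σ e^(−Eᵢ/kT) = e^(−0) + e^(−0.60069) + e^(−1.0139) + e^(−3.6944) = 1.0000 + 0.54843 + 0.36280 + 0.024862 = 1.9361.
F = −kT ln Z = −14.4 × ln(1.9361) = −14.4 × 0.66068 = -9.51 meV.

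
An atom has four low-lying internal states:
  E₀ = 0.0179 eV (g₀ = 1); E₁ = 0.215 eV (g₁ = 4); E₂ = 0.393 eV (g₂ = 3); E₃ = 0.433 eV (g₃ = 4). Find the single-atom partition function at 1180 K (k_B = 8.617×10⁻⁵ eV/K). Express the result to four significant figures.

Z = 1.441

k_BT = 8.617×10⁻⁵ × 1180 K = 0.101681 eV.
Eᵢ/kT = 0.176041, 2.11446, 3.86503, 4.25842.
Z = Σ gᵢe^(−Eᵢ/kT) = 1·e^(−0.176041) + 4·e^(−2.11446) + 3·e^(−3.86503) + 4·e^(−4.25842) = 0.838584 + 0.482794 + 0.0628869 + 0.0565785 = 1.44084.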